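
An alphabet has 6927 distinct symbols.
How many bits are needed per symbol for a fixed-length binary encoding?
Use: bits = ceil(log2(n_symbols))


log2(6927) = 12.758
Bracket: 2^12 = 4096 < 6927 <= 2^13 = 8192
So ceil(log2(6927)) = 13

bits = ceil(log2(6927)) = ceil(12.758) = 13 bits


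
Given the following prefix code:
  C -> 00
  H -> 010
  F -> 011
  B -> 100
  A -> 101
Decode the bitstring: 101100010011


Decoding step by step:
Bits 101 -> A
Bits 100 -> B
Bits 010 -> H
Bits 011 -> F


Decoded message: ABHF


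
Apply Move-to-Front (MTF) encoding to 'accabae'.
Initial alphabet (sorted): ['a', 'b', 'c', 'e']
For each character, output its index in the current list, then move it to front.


MTF encoding:
'a': index 0 in ['a', 'b', 'c', 'e'] -> ['a', 'b', 'c', 'e']
'c': index 2 in ['a', 'b', 'c', 'e'] -> ['c', 'a', 'b', 'e']
'c': index 0 in ['c', 'a', 'b', 'e'] -> ['c', 'a', 'b', 'e']
'a': index 1 in ['c', 'a', 'b', 'e'] -> ['a', 'c', 'b', 'e']
'b': index 2 in ['a', 'c', 'b', 'e'] -> ['b', 'a', 'c', 'e']
'a': index 1 in ['b', 'a', 'c', 'e'] -> ['a', 'b', 'c', 'e']
'e': index 3 in ['a', 'b', 'c', 'e'] -> ['e', 'a', 'b', 'c']


Output: [0, 2, 0, 1, 2, 1, 3]


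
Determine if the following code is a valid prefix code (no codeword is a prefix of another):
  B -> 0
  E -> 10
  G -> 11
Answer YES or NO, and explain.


Checking each pair (does one codeword prefix another?):
  B='0' vs E='10': no prefix
  B='0' vs G='11': no prefix
  E='10' vs B='0': no prefix
  E='10' vs G='11': no prefix
  G='11' vs B='0': no prefix
  G='11' vs E='10': no prefix
No violation found over all pairs.

YES -- this is a valid prefix code. No codeword is a prefix of any other codeword.


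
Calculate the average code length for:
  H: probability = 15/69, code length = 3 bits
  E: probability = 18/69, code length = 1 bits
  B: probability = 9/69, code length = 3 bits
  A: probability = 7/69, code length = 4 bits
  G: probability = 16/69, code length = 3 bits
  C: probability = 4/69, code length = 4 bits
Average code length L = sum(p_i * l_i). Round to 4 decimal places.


Weighted contributions p_i * l_i:
  H: (15/69) * 3 = 45/69
  E: (18/69) * 1 = 18/69
  B: (9/69) * 3 = 27/69
  A: (7/69) * 4 = 28/69
  G: (16/69) * 3 = 48/69
  C: (4/69) * 4 = 16/69
Sum = (45 + 18 + 27 + 28 + 48 + 16)/69 = 182/69

L = 182/69 = 2.6377 bits/symbol


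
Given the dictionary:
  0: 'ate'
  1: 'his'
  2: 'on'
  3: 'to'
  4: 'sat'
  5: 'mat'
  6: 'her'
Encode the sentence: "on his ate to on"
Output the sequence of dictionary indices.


Look up each word in the dictionary:
  'on' -> 2
  'his' -> 1
  'ate' -> 0
  'to' -> 3
  'on' -> 2

Encoded: [2, 1, 0, 3, 2]


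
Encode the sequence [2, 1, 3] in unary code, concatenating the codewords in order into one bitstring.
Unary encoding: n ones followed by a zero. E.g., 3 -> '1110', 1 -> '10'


Encode each number as n ones followed by a terminating 0:
  2 -> 110 (3 bits)
  1 -> 10 (2 bits)
  3 -> 1110 (4 bits)
Total length = 3 + 2 + 4 = 9 bits.

Unary([2, 1, 3]) = 110101110 (9 bits)


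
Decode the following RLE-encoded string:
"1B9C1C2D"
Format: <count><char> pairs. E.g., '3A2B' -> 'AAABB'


Expanding each <count><char> pair:
  1B -> 'B'
  9C -> 'CCCCCCCCC'
  1C -> 'C'
  2D -> 'DD'

Decoded = BCCCCCCCCCCDD


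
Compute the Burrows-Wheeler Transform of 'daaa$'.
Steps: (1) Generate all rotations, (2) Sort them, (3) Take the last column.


Rotations (sorted):
  0: $daaa -> last char: a
  1: a$daa -> last char: a
  2: aa$da -> last char: a
  3: aaa$d -> last char: d
  4: daaa$ -> last char: $


BWT = aaad$


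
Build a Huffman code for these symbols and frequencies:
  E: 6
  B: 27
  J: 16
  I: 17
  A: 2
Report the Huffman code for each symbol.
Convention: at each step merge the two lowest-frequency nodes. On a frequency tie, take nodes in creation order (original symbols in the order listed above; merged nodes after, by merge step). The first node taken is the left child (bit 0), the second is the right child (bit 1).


Huffman tree construction:
Step 1: Merge A(2) + E(6) = 8
Step 2: Merge (A+E)(8) + J(16) = 24
Step 3: Merge I(17) + ((A+E)+J)(24) = 41
Step 4: Merge B(27) + (I+((A+E)+J))(41) = 68
Read each symbol's code off the tree from the root (left child = 0, right child = 1).

Codes:
  E: 1101 (length 4)
  B: 0 (length 1)
  J: 111 (length 3)
  I: 10 (length 2)
  A: 1100 (length 4)
Average code length: 141/68 = 2.0735 bits/symbol


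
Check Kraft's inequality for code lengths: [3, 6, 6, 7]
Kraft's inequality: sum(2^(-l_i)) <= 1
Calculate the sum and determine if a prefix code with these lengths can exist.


Sum = 2^(-3) + 2^(-6) + 2^(-6) + 2^(-7)
    = 0.125 + 0.015625 + 0.015625 + 0.0078125
    = 21/128 = 0.1640625
Since 0.1640625 <= 1, Kraft's inequality IS satisfied.
A prefix code with these lengths CAN exist.

Kraft sum = 0.1640625. Satisfied.


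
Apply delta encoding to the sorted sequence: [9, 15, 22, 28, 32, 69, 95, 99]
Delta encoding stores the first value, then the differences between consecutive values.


First value: 9
Deltas:
  15 - 9 = 6
  22 - 15 = 7
  28 - 22 = 6
  32 - 28 = 4
  69 - 32 = 37
  95 - 69 = 26
  99 - 95 = 4


Delta encoded: [9, 6, 7, 6, 4, 37, 26, 4]


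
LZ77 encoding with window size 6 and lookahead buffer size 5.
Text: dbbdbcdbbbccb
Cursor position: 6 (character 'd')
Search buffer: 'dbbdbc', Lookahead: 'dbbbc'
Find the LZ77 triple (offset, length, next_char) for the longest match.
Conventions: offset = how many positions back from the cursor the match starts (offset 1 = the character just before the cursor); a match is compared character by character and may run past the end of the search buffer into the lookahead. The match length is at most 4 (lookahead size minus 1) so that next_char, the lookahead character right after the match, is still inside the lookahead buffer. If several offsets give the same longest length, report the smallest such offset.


Try each offset into the search buffer:
  offset=1 (pos 5, char 'c'): match length 0
  offset=2 (pos 4, char 'b'): match length 0
  offset=3 (pos 3, char 'd'): match length 2
  offset=4 (pos 2, char 'b'): match length 0
  offset=5 (pos 1, char 'b'): match length 0
  offset=6 (pos 0, char 'd'): match length 3
Longest match has length 3 at offset 6.
next_char = character at position 6 + 3 = 9 -> 'b'

Best match: offset=6, length=3 (matching 'dbb' starting at position 0)
LZ77 triple: (6, 3, 'b')


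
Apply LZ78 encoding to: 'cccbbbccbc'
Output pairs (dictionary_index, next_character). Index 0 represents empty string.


LZ78 encoding steps:
Dictionary: {0: ''}
Step 1: w='' (idx 0), next='c' -> output (0, 'c'), add 'c' as idx 1
Step 2: w='c' (idx 1), next='c' -> output (1, 'c'), add 'cc' as idx 2
Step 3: w='' (idx 0), next='b' -> output (0, 'b'), add 'b' as idx 3
Step 4: w='b' (idx 3), next='b' -> output (3, 'b'), add 'bb' as idx 4
Step 5: w='cc' (idx 2), next='b' -> output (2, 'b'), add 'ccb' as idx 5
Step 6: w='c' (idx 1), end of input -> output (1, '')


Encoded: [(0, 'c'), (1, 'c'), (0, 'b'), (3, 'b'), (2, 'b'), (1, '')]


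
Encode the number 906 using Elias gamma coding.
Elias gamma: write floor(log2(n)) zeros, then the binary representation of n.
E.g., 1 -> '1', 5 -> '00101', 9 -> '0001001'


num_bits = floor(log2(906)) + 1 = 10
leading_zeros = num_bits - 1 = 9
binary(906) = 1110001010

Elias gamma(906) = '000000000' + '1110001010' = 0000000001110001010 (19 bits)


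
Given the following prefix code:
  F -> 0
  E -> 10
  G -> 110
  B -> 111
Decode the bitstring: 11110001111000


Decoding step by step:
Bits 111 -> B
Bits 10 -> E
Bits 0 -> F
Bits 0 -> F
Bits 111 -> B
Bits 10 -> E
Bits 0 -> F
Bits 0 -> F


Decoded message: BEFFBEFF


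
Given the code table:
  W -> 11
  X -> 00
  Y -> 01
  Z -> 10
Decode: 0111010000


Decoding:
01 -> Y
11 -> W
01 -> Y
00 -> X
00 -> X


Result: YWYXX


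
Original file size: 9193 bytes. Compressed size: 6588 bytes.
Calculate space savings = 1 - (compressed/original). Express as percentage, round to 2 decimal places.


ratio = compressed/original = 6588/9193 = 0.716632
savings = 1 - ratio = 1 - 0.716632 = 0.283368
as a percentage: 0.283368 * 100 = 28.34%

Space savings = 1 - 6588/9193 = 28.34%


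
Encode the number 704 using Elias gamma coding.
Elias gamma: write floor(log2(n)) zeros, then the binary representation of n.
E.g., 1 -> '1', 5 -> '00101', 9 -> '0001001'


num_bits = floor(log2(704)) + 1 = 10
leading_zeros = num_bits - 1 = 9
binary(704) = 1011000000

Elias gamma(704) = '000000000' + '1011000000' = 0000000001011000000 (19 bits)


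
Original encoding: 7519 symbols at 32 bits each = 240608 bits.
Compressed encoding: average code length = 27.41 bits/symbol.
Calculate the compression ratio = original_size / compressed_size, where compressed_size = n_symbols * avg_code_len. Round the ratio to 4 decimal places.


original_size = n_symbols * orig_bits = 7519 * 32 = 240608 bits
compressed_size = n_symbols * avg_code_len = 7519 * 27.41 = 206095.79 bits
ratio = original_size / compressed_size = 240608 / 206095.79 = 1.1675

Compression ratio = 1.1675


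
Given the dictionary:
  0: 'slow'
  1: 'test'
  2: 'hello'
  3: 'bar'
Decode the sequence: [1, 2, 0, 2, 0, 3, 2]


Look up each index in the dictionary:
  1 -> 'test'
  2 -> 'hello'
  0 -> 'slow'
  2 -> 'hello'
  0 -> 'slow'
  3 -> 'bar'
  2 -> 'hello'

Decoded: "test hello slow hello slow bar hello"


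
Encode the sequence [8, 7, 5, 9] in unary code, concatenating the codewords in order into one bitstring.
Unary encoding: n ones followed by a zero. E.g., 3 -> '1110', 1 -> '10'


Encode each number as n ones followed by a terminating 0:
  8 -> 111111110 (9 bits)
  7 -> 11111110 (8 bits)
  5 -> 111110 (6 bits)
  9 -> 1111111110 (10 bits)
Total length = 9 + 8 + 6 + 10 = 33 bits.

Unary([8, 7, 5, 9]) = 111111110111111101111101111111110 (33 bits)


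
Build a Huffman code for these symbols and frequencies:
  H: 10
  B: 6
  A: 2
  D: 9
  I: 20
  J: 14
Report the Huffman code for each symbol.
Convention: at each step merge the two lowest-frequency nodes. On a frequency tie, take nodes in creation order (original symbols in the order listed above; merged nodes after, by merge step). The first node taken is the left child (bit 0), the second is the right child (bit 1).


Huffman tree construction:
Step 1: Merge A(2) + B(6) = 8
Step 2: Merge (A+B)(8) + D(9) = 17
Step 3: Merge H(10) + J(14) = 24
Step 4: Merge ((A+B)+D)(17) + I(20) = 37
Step 5: Merge (H+J)(24) + (((A+B)+D)+I)(37) = 61
Read each symbol's code off the tree from the root (left child = 0, right child = 1).

Codes:
  H: 00 (length 2)
  B: 1001 (length 4)
  A: 1000 (length 4)
  D: 101 (length 3)
  I: 11 (length 2)
  J: 01 (length 2)
Average code length: 147/61 = 2.4098 bits/symbol


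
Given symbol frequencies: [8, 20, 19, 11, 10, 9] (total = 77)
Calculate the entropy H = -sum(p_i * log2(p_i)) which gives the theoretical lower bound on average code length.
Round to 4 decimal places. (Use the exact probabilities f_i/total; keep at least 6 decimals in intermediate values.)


Per-symbol terms -p_i * log2(p_i) with p_i = f_i/77:
  p = 8/77 = 0.103896: log2(p) = -3.266787, -p*log2(p) = 0.339406
  p = 20/77 = 0.259740: log2(p) = -1.944858, -p*log2(p) = 0.505158
  p = 19/77 = 0.246753: log2(p) = -2.018859, -p*log2(p) = 0.498160
  p = 11/77 = 0.142857: log2(p) = -2.807355, -p*log2(p) = 0.401051
  p = 10/77 = 0.129870: log2(p) = -2.944858, -p*log2(p) = 0.382449
  p = 9/77 = 0.116883: log2(p) = -3.096862, -p*log2(p) = 0.361971
H = 0.339406 + 0.505158 + 0.498160 + 0.401051 + 0.382449 + 0.361971 = 2.488195

H = 2.4882 bits/symbol


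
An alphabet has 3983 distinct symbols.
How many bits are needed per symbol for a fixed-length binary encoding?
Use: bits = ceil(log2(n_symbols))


log2(3983) = 11.9596
Bracket: 2^11 = 2048 < 3983 <= 2^12 = 4096
So ceil(log2(3983)) = 12

bits = ceil(log2(3983)) = ceil(11.9596) = 12 bits


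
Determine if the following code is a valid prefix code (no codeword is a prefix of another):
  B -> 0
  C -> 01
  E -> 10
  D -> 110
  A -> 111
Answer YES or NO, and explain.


Checking each pair (does one codeword prefix another?):
  B='0' vs C='01': prefix -- VIOLATION

NO -- this is NOT a valid prefix code. B (0) is a prefix of C (01).


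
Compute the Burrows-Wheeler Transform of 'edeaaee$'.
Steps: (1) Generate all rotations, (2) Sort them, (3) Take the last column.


Rotations (sorted):
  0: $edeaaee -> last char: e
  1: aaee$ede -> last char: e
  2: aee$edea -> last char: a
  3: deaaee$e -> last char: e
  4: e$edeaae -> last char: e
  5: eaaee$ed -> last char: d
  6: edeaaee$ -> last char: $
  7: ee$edeaa -> last char: a


BWT = eeaeed$a


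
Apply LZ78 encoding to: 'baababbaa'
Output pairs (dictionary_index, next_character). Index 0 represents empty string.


LZ78 encoding steps:
Dictionary: {0: ''}
Step 1: w='' (idx 0), next='b' -> output (0, 'b'), add 'b' as idx 1
Step 2: w='' (idx 0), next='a' -> output (0, 'a'), add 'a' as idx 2
Step 3: w='a' (idx 2), next='b' -> output (2, 'b'), add 'ab' as idx 3
Step 4: w='ab' (idx 3), next='b' -> output (3, 'b'), add 'abb' as idx 4
Step 5: w='a' (idx 2), next='a' -> output (2, 'a'), add 'aa' as idx 5


Encoded: [(0, 'b'), (0, 'a'), (2, 'b'), (3, 'b'), (2, 'a')]


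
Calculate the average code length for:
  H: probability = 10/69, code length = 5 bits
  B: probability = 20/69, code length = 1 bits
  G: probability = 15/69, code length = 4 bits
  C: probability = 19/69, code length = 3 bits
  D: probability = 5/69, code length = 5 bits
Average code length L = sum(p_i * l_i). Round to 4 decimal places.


Weighted contributions p_i * l_i:
  H: (10/69) * 5 = 50/69
  B: (20/69) * 1 = 20/69
  G: (15/69) * 4 = 60/69
  C: (19/69) * 3 = 57/69
  D: (5/69) * 5 = 25/69
Sum = (50 + 20 + 60 + 57 + 25)/69 = 212/69

L = 212/69 = 3.0725 bits/symbol


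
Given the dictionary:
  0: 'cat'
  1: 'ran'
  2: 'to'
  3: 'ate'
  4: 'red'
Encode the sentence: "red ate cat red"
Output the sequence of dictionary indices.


Look up each word in the dictionary:
  'red' -> 4
  'ate' -> 3
  'cat' -> 0
  'red' -> 4

Encoded: [4, 3, 0, 4]


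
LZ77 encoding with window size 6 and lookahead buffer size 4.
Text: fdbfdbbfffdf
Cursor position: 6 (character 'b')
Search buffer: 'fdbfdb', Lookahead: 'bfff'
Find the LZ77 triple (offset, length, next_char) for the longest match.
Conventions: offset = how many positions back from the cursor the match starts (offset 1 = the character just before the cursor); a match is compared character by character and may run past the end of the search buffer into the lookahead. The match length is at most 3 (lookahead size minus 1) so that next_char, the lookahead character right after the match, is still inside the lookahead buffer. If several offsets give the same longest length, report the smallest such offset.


Try each offset into the search buffer:
  offset=1 (pos 5, char 'b'): match length 1
  offset=2 (pos 4, char 'd'): match length 0
  offset=3 (pos 3, char 'f'): match length 0
  offset=4 (pos 2, char 'b'): match length 2
  offset=5 (pos 1, char 'd'): match length 0
  offset=6 (pos 0, char 'f'): match length 0
Longest match has length 2 at offset 4.
next_char = character at position 6 + 2 = 8 -> 'f'

Best match: offset=4, length=2 (matching 'bf' starting at position 2)
LZ77 triple: (4, 2, 'f')


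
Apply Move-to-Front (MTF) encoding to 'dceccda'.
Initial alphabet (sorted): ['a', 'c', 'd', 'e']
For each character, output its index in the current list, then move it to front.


MTF encoding:
'd': index 2 in ['a', 'c', 'd', 'e'] -> ['d', 'a', 'c', 'e']
'c': index 2 in ['d', 'a', 'c', 'e'] -> ['c', 'd', 'a', 'e']
'e': index 3 in ['c', 'd', 'a', 'e'] -> ['e', 'c', 'd', 'a']
'c': index 1 in ['e', 'c', 'd', 'a'] -> ['c', 'e', 'd', 'a']
'c': index 0 in ['c', 'e', 'd', 'a'] -> ['c', 'e', 'd', 'a']
'd': index 2 in ['c', 'e', 'd', 'a'] -> ['d', 'c', 'e', 'a']
'a': index 3 in ['d', 'c', 'e', 'a'] -> ['a', 'd', 'c', 'e']


Output: [2, 2, 3, 1, 0, 2, 3]


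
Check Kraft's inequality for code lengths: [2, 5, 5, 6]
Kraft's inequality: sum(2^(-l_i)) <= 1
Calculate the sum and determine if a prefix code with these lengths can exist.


Sum = 2^(-2) + 2^(-5) + 2^(-5) + 2^(-6)
    = 0.25 + 0.03125 + 0.03125 + 0.015625
    = 21/64 = 0.328125
Since 0.328125 <= 1, Kraft's inequality IS satisfied.
A prefix code with these lengths CAN exist.

Kraft sum = 0.328125. Satisfied.


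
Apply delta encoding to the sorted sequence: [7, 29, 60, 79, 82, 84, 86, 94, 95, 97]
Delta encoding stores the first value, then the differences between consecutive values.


First value: 7
Deltas:
  29 - 7 = 22
  60 - 29 = 31
  79 - 60 = 19
  82 - 79 = 3
  84 - 82 = 2
  86 - 84 = 2
  94 - 86 = 8
  95 - 94 = 1
  97 - 95 = 2


Delta encoded: [7, 22, 31, 19, 3, 2, 2, 8, 1, 2]


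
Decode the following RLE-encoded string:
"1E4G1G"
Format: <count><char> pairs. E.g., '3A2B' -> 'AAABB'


Expanding each <count><char> pair:
  1E -> 'E'
  4G -> 'GGGG'
  1G -> 'G'

Decoded = EGGGGG


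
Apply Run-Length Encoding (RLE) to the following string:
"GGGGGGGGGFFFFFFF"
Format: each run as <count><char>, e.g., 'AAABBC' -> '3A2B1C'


Scanning runs left to right:
  i=0: run of 'G' x 9 -> '9G'
  i=9: run of 'F' x 7 -> '7F'

RLE = 9G7F


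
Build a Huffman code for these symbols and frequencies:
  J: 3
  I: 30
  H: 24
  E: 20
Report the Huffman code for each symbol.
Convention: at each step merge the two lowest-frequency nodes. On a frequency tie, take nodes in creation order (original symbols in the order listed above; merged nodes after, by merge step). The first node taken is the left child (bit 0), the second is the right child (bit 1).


Huffman tree construction:
Step 1: Merge J(3) + E(20) = 23
Step 2: Merge (J+E)(23) + H(24) = 47
Step 3: Merge I(30) + ((J+E)+H)(47) = 77
Read each symbol's code off the tree from the root (left child = 0, right child = 1).

Codes:
  J: 100 (length 3)
  I: 0 (length 1)
  H: 11 (length 2)
  E: 101 (length 3)
Average code length: 147/77 = 1.9091 bits/symbol


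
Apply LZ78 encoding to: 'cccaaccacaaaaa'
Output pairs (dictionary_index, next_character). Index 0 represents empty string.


LZ78 encoding steps:
Dictionary: {0: ''}
Step 1: w='' (idx 0), next='c' -> output (0, 'c'), add 'c' as idx 1
Step 2: w='c' (idx 1), next='c' -> output (1, 'c'), add 'cc' as idx 2
Step 3: w='' (idx 0), next='a' -> output (0, 'a'), add 'a' as idx 3
Step 4: w='a' (idx 3), next='c' -> output (3, 'c'), add 'ac' as idx 4
Step 5: w='c' (idx 1), next='a' -> output (1, 'a'), add 'ca' as idx 5
Step 6: w='ca' (idx 5), next='a' -> output (5, 'a'), add 'caa' as idx 6
Step 7: w='a' (idx 3), next='a' -> output (3, 'a'), add 'aa' as idx 7
Step 8: w='a' (idx 3), end of input -> output (3, '')


Encoded: [(0, 'c'), (1, 'c'), (0, 'a'), (3, 'c'), (1, 'a'), (5, 'a'), (3, 'a'), (3, '')]


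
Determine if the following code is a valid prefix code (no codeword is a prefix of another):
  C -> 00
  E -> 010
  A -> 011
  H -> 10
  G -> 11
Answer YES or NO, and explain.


Checking each pair (does one codeword prefix another?):
  C='00' vs E='010': no prefix
  C='00' vs A='011': no prefix
  C='00' vs H='10': no prefix
  C='00' vs G='11': no prefix
  E='010' vs C='00': no prefix
  E='010' vs A='011': no prefix
  E='010' vs H='10': no prefix
  E='010' vs G='11': no prefix
  A='011' vs C='00': no prefix
  A='011' vs E='010': no prefix
  A='011' vs H='10': no prefix
  A='011' vs G='11': no prefix
  H='10' vs C='00': no prefix
  H='10' vs E='010': no prefix
  H='10' vs A='011': no prefix
  H='10' vs G='11': no prefix
  G='11' vs C='00': no prefix
  G='11' vs E='010': no prefix
  G='11' vs A='011': no prefix
  G='11' vs H='10': no prefix
No violation found over all pairs.

YES -- this is a valid prefix code. No codeword is a prefix of any other codeword.


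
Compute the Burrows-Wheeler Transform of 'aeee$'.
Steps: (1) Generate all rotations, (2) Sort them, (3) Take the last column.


Rotations (sorted):
  0: $aeee -> last char: e
  1: aeee$ -> last char: $
  2: e$aee -> last char: e
  3: ee$ae -> last char: e
  4: eee$a -> last char: a


BWT = e$eea


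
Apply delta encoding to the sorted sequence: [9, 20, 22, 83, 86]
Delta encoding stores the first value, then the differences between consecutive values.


First value: 9
Deltas:
  20 - 9 = 11
  22 - 20 = 2
  83 - 22 = 61
  86 - 83 = 3


Delta encoded: [9, 11, 2, 61, 3]


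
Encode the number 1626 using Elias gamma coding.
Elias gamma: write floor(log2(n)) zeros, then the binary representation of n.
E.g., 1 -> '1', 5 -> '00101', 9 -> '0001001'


num_bits = floor(log2(1626)) + 1 = 11
leading_zeros = num_bits - 1 = 10
binary(1626) = 11001011010

Elias gamma(1626) = '0000000000' + '11001011010' = 000000000011001011010 (21 bits)


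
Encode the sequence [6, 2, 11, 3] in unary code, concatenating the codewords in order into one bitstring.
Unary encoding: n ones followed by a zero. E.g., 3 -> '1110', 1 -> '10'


Encode each number as n ones followed by a terminating 0:
  6 -> 1111110 (7 bits)
  2 -> 110 (3 bits)
  11 -> 111111111110 (12 bits)
  3 -> 1110 (4 bits)
Total length = 7 + 3 + 12 + 4 = 26 bits.

Unary([6, 2, 11, 3]) = 11111101101111111111101110 (26 bits)


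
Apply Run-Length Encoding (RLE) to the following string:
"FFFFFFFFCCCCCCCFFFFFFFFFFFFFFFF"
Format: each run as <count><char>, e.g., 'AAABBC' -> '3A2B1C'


Scanning runs left to right:
  i=0: run of 'F' x 8 -> '8F'
  i=8: run of 'C' x 7 -> '7C'
  i=15: run of 'F' x 16 -> '16F'

RLE = 8F7C16F


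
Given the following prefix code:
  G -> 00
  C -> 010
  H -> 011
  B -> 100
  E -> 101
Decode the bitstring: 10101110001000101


Decoding step by step:
Bits 101 -> E
Bits 011 -> H
Bits 100 -> B
Bits 010 -> C
Bits 00 -> G
Bits 101 -> E


Decoded message: EHBCGE


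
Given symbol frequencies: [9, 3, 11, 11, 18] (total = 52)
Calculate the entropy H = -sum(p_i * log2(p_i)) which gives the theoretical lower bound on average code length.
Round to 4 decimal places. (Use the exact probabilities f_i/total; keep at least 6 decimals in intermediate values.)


Per-symbol terms -p_i * log2(p_i) with p_i = f_i/52:
  p = 9/52 = 0.173077: log2(p) = -2.530515, -p*log2(p) = 0.437974
  p = 3/52 = 0.057692: log2(p) = -4.115477, -p*log2(p) = 0.237431
  p = 11/52 = 0.211538: log2(p) = -2.241008, -p*log2(p) = 0.474059
  p = 11/52 = 0.211538: log2(p) = -2.241008, -p*log2(p) = 0.474059
  p = 18/52 = 0.346154: log2(p) = -1.530515, -p*log2(p) = 0.529794
H = 0.437974 + 0.237431 + 0.474059 + 0.474059 + 0.529794 = 2.153317

H = 2.1533 bits/symbol


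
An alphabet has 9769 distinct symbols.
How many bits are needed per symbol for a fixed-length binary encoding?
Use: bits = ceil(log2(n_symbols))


log2(9769) = 13.254
Bracket: 2^13 = 8192 < 9769 <= 2^14 = 16384
So ceil(log2(9769)) = 14

bits = ceil(log2(9769)) = ceil(13.254) = 14 bits


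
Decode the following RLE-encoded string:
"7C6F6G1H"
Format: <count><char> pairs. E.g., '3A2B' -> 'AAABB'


Expanding each <count><char> pair:
  7C -> 'CCCCCCC'
  6F -> 'FFFFFF'
  6G -> 'GGGGGG'
  1H -> 'H'

Decoded = CCCCCCCFFFFFFGGGGGGH


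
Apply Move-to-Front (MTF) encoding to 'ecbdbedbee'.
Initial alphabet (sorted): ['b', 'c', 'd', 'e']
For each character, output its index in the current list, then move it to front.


MTF encoding:
'e': index 3 in ['b', 'c', 'd', 'e'] -> ['e', 'b', 'c', 'd']
'c': index 2 in ['e', 'b', 'c', 'd'] -> ['c', 'e', 'b', 'd']
'b': index 2 in ['c', 'e', 'b', 'd'] -> ['b', 'c', 'e', 'd']
'd': index 3 in ['b', 'c', 'e', 'd'] -> ['d', 'b', 'c', 'e']
'b': index 1 in ['d', 'b', 'c', 'e'] -> ['b', 'd', 'c', 'e']
'e': index 3 in ['b', 'd', 'c', 'e'] -> ['e', 'b', 'd', 'c']
'd': index 2 in ['e', 'b', 'd', 'c'] -> ['d', 'e', 'b', 'c']
'b': index 2 in ['d', 'e', 'b', 'c'] -> ['b', 'd', 'e', 'c']
'e': index 2 in ['b', 'd', 'e', 'c'] -> ['e', 'b', 'd', 'c']
'e': index 0 in ['e', 'b', 'd', 'c'] -> ['e', 'b', 'd', 'c']


Output: [3, 2, 2, 3, 1, 3, 2, 2, 2, 0]


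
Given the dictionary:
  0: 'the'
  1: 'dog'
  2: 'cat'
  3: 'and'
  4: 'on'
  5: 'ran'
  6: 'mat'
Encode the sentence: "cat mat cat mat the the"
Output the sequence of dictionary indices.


Look up each word in the dictionary:
  'cat' -> 2
  'mat' -> 6
  'cat' -> 2
  'mat' -> 6
  'the' -> 0
  'the' -> 0

Encoded: [2, 6, 2, 6, 0, 0]


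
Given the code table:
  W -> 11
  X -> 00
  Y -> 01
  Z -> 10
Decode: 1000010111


Decoding:
10 -> Z
00 -> X
01 -> Y
01 -> Y
11 -> W


Result: ZXYYW


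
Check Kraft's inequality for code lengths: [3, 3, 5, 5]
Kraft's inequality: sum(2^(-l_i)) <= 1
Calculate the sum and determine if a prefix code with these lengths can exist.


Sum = 2^(-3) + 2^(-3) + 2^(-5) + 2^(-5)
    = 0.125 + 0.125 + 0.03125 + 0.03125
    = 10/32 = 0.3125
Since 0.3125 <= 1, Kraft's inequality IS satisfied.
A prefix code with these lengths CAN exist.

Kraft sum = 0.3125. Satisfied.


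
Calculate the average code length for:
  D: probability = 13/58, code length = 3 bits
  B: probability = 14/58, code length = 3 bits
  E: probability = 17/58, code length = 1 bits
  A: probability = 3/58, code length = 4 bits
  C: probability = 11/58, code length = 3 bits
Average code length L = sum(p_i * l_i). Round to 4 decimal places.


Weighted contributions p_i * l_i:
  D: (13/58) * 3 = 39/58
  B: (14/58) * 3 = 42/58
  E: (17/58) * 1 = 17/58
  A: (3/58) * 4 = 12/58
  C: (11/58) * 3 = 33/58
Sum = (39 + 42 + 17 + 12 + 33)/58 = 143/58

L = 143/58 = 2.4655 bits/symbol


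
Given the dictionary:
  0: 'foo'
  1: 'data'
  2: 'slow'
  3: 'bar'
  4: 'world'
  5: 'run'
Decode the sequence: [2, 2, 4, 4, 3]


Look up each index in the dictionary:
  2 -> 'slow'
  2 -> 'slow'
  4 -> 'world'
  4 -> 'world'
  3 -> 'bar'

Decoded: "slow slow world world bar"


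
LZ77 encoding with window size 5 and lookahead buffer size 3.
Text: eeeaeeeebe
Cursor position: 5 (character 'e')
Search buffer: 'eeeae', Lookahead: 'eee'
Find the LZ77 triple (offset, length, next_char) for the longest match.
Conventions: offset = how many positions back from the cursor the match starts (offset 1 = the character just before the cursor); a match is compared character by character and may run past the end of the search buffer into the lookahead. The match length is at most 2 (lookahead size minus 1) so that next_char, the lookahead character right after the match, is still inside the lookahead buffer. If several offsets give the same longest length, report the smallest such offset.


Try each offset into the search buffer:
  offset=1 (pos 4, char 'e'): match length 2
  offset=2 (pos 3, char 'a'): match length 0
  offset=3 (pos 2, char 'e'): match length 1
  offset=4 (pos 1, char 'e'): match length 2
  offset=5 (pos 0, char 'e'): match length 2
Longest match has length 2, found at offsets 1, 4, 5; take the smallest, offset 1.
next_char = character at position 5 + 2 = 7 -> 'e'

Best match: offset=1, length=2 (matching 'ee' starting at position 4)
LZ77 triple: (1, 2, 'e')


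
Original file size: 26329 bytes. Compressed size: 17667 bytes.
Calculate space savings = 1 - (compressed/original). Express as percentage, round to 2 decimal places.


ratio = compressed/original = 17667/26329 = 0.671009
savings = 1 - ratio = 1 - 0.671009 = 0.328991
as a percentage: 0.328991 * 100 = 32.9%

Space savings = 1 - 17667/26329 = 32.9%


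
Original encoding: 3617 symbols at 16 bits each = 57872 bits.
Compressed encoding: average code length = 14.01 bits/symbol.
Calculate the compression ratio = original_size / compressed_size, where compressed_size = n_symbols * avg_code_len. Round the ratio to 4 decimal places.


original_size = n_symbols * orig_bits = 3617 * 16 = 57872 bits
compressed_size = n_symbols * avg_code_len = 3617 * 14.01 = 50674.17 bits
ratio = original_size / compressed_size = 57872 / 50674.17 = 1.142

Compression ratio = 1.142


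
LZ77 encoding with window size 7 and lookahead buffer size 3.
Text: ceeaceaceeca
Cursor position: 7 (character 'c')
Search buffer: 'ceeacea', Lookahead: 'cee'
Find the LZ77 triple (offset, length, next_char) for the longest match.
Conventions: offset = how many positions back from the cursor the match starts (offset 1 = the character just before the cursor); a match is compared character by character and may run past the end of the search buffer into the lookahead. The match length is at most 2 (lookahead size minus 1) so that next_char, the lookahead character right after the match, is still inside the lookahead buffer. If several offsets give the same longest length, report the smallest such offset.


Try each offset into the search buffer:
  offset=1 (pos 6, char 'a'): match length 0
  offset=2 (pos 5, char 'e'): match length 0
  offset=3 (pos 4, char 'c'): match length 2
  offset=4 (pos 3, char 'a'): match length 0
  offset=5 (pos 2, char 'e'): match length 0
  offset=6 (pos 1, char 'e'): match length 0
  offset=7 (pos 0, char 'c'): match length 2
Longest match has length 2, found at offsets 3, 7; take the smallest, offset 3.
next_char = character at position 7 + 2 = 9 -> 'e'

Best match: offset=3, length=2 (matching 'ce' starting at position 4)
LZ77 triple: (3, 2, 'e')


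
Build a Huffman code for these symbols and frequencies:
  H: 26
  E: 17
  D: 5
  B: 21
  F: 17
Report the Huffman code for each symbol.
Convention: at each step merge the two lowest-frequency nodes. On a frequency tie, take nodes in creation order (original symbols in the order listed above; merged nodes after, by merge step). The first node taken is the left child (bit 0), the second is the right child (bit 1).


Huffman tree construction:
Step 1: Merge D(5) + E(17) = 22
Step 2: Merge F(17) + B(21) = 38
Step 3: Merge (D+E)(22) + H(26) = 48
Step 4: Merge (F+B)(38) + ((D+E)+H)(48) = 86
Read each symbol's code off the tree from the root (left child = 0, right child = 1).

Codes:
  H: 11 (length 2)
  E: 101 (length 3)
  D: 100 (length 3)
  B: 01 (length 2)
  F: 00 (length 2)
Average code length: 194/86 = 2.2558 bits/symbol


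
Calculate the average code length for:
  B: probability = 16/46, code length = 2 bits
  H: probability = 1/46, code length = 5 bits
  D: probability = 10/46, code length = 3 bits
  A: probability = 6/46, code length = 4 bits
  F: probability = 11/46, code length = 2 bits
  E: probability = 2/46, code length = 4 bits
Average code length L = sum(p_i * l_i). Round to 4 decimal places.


Weighted contributions p_i * l_i:
  B: (16/46) * 2 = 32/46
  H: (1/46) * 5 = 5/46
  D: (10/46) * 3 = 30/46
  A: (6/46) * 4 = 24/46
  F: (11/46) * 2 = 22/46
  E: (2/46) * 4 = 8/46
Sum = (32 + 5 + 30 + 24 + 22 + 8)/46 = 121/46

L = 121/46 = 2.6304 bits/symbol


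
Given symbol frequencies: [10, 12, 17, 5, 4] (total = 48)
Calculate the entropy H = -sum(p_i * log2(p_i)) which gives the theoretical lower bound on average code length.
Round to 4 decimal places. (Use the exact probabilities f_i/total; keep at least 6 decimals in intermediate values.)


Per-symbol terms -p_i * log2(p_i) with p_i = f_i/48:
  p = 10/48 = 0.208333: log2(p) = -2.263034, -p*log2(p) = 0.471466
  p = 12/48 = 0.250000: log2(p) = -2.000000, -p*log2(p) = 0.500000
  p = 17/48 = 0.354167: log2(p) = -1.497500, -p*log2(p) = 0.530364
  p = 5/48 = 0.104167: log2(p) = -3.263034, -p*log2(p) = 0.339899
  p = 4/48 = 0.083333: log2(p) = -3.584963, -p*log2(p) = 0.298747
H = 0.471466 + 0.500000 + 0.530364 + 0.339899 + 0.298747 = 2.140476

H = 2.1405 bits/symbol


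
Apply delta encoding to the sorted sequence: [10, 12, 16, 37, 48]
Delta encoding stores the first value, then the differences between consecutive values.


First value: 10
Deltas:
  12 - 10 = 2
  16 - 12 = 4
  37 - 16 = 21
  48 - 37 = 11


Delta encoded: [10, 2, 4, 21, 11]


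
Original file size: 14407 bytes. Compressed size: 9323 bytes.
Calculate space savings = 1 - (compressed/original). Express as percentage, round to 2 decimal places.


ratio = compressed/original = 9323/14407 = 0.647116
savings = 1 - ratio = 1 - 0.647116 = 0.352884
as a percentage: 0.352884 * 100 = 35.29%

Space savings = 1 - 9323/14407 = 35.29%


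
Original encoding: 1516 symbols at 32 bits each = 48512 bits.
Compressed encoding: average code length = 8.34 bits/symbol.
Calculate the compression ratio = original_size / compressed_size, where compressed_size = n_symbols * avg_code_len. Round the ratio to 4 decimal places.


original_size = n_symbols * orig_bits = 1516 * 32 = 48512 bits
compressed_size = n_symbols * avg_code_len = 1516 * 8.34 = 12643.44 bits
ratio = original_size / compressed_size = 48512 / 12643.44 = 3.8369

Compression ratio = 3.8369


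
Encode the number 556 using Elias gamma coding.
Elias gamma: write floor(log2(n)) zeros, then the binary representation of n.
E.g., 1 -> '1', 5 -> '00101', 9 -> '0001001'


num_bits = floor(log2(556)) + 1 = 10
leading_zeros = num_bits - 1 = 9
binary(556) = 1000101100

Elias gamma(556) = '000000000' + '1000101100' = 0000000001000101100 (19 bits)


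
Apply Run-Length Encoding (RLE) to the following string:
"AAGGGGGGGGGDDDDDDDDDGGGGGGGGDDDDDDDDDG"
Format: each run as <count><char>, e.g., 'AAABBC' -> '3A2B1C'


Scanning runs left to right:
  i=0: run of 'A' x 2 -> '2A'
  i=2: run of 'G' x 9 -> '9G'
  i=11: run of 'D' x 9 -> '9D'
  i=20: run of 'G' x 8 -> '8G'
  i=28: run of 'D' x 9 -> '9D'
  i=37: run of 'G' x 1 -> '1G'

RLE = 2A9G9D8G9D1G


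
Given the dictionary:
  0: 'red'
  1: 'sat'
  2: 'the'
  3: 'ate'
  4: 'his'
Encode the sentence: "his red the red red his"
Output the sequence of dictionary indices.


Look up each word in the dictionary:
  'his' -> 4
  'red' -> 0
  'the' -> 2
  'red' -> 0
  'red' -> 0
  'his' -> 4

Encoded: [4, 0, 2, 0, 0, 4]


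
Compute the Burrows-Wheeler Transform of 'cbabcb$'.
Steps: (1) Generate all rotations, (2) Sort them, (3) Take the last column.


Rotations (sorted):
  0: $cbabcb -> last char: b
  1: abcb$cb -> last char: b
  2: b$cbabc -> last char: c
  3: babcb$c -> last char: c
  4: bcb$cba -> last char: a
  5: cb$cbab -> last char: b
  6: cbabcb$ -> last char: $


BWT = bbccab$


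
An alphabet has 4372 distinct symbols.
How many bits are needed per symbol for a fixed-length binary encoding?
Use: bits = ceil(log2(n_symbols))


log2(4372) = 12.0941
Bracket: 2^12 = 4096 < 4372 <= 2^13 = 8192
So ceil(log2(4372)) = 13

bits = ceil(log2(4372)) = ceil(12.0941) = 13 bits


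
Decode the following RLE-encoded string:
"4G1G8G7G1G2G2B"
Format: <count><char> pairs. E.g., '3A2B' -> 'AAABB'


Expanding each <count><char> pair:
  4G -> 'GGGG'
  1G -> 'G'
  8G -> 'GGGGGGGG'
  7G -> 'GGGGGGG'
  1G -> 'G'
  2G -> 'GG'
  2B -> 'BB'

Decoded = GGGGGGGGGGGGGGGGGGGGGGGBB


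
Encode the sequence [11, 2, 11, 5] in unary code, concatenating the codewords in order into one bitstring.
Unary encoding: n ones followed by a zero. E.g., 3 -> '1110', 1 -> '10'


Encode each number as n ones followed by a terminating 0:
  11 -> 111111111110 (12 bits)
  2 -> 110 (3 bits)
  11 -> 111111111110 (12 bits)
  5 -> 111110 (6 bits)
Total length = 12 + 3 + 12 + 6 = 33 bits.

Unary([11, 2, 11, 5]) = 111111111110110111111111110111110 (33 bits)


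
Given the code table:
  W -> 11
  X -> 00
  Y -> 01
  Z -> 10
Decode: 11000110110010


Decoding:
11 -> W
00 -> X
01 -> Y
10 -> Z
11 -> W
00 -> X
10 -> Z


Result: WXYZWXZ


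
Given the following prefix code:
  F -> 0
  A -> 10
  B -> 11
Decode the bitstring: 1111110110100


Decoding step by step:
Bits 11 -> B
Bits 11 -> B
Bits 11 -> B
Bits 0 -> F
Bits 11 -> B
Bits 0 -> F
Bits 10 -> A
Bits 0 -> F


Decoded message: BBBFBFAF


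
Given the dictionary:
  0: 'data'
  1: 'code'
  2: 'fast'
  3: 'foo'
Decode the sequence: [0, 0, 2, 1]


Look up each index in the dictionary:
  0 -> 'data'
  0 -> 'data'
  2 -> 'fast'
  1 -> 'code'

Decoded: "data data fast code"


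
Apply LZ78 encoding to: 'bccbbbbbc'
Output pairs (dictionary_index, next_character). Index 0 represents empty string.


LZ78 encoding steps:
Dictionary: {0: ''}
Step 1: w='' (idx 0), next='b' -> output (0, 'b'), add 'b' as idx 1
Step 2: w='' (idx 0), next='c' -> output (0, 'c'), add 'c' as idx 2
Step 3: w='c' (idx 2), next='b' -> output (2, 'b'), add 'cb' as idx 3
Step 4: w='b' (idx 1), next='b' -> output (1, 'b'), add 'bb' as idx 4
Step 5: w='bb' (idx 4), next='c' -> output (4, 'c'), add 'bbc' as idx 5


Encoded: [(0, 'b'), (0, 'c'), (2, 'b'), (1, 'b'), (4, 'c')]


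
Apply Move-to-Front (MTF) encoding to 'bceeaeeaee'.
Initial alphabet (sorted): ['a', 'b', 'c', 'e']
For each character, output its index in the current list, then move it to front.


MTF encoding:
'b': index 1 in ['a', 'b', 'c', 'e'] -> ['b', 'a', 'c', 'e']
'c': index 2 in ['b', 'a', 'c', 'e'] -> ['c', 'b', 'a', 'e']
'e': index 3 in ['c', 'b', 'a', 'e'] -> ['e', 'c', 'b', 'a']
'e': index 0 in ['e', 'c', 'b', 'a'] -> ['e', 'c', 'b', 'a']
'a': index 3 in ['e', 'c', 'b', 'a'] -> ['a', 'e', 'c', 'b']
'e': index 1 in ['a', 'e', 'c', 'b'] -> ['e', 'a', 'c', 'b']
'e': index 0 in ['e', 'a', 'c', 'b'] -> ['e', 'a', 'c', 'b']
'a': index 1 in ['e', 'a', 'c', 'b'] -> ['a', 'e', 'c', 'b']
'e': index 1 in ['a', 'e', 'c', 'b'] -> ['e', 'a', 'c', 'b']
'e': index 0 in ['e', 'a', 'c', 'b'] -> ['e', 'a', 'c', 'b']


Output: [1, 2, 3, 0, 3, 1, 0, 1, 1, 0]


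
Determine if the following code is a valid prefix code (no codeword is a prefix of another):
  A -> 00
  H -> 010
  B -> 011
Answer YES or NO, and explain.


Checking each pair (does one codeword prefix another?):
  A='00' vs H='010': no prefix
  A='00' vs B='011': no prefix
  H='010' vs A='00': no prefix
  H='010' vs B='011': no prefix
  B='011' vs A='00': no prefix
  B='011' vs H='010': no prefix
No violation found over all pairs.

YES -- this is a valid prefix code. No codeword is a prefix of any other codeword.


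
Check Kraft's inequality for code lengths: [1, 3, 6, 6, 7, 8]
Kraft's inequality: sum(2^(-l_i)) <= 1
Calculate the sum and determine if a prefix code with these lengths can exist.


Sum = 2^(-1) + 2^(-3) + 2^(-6) + 2^(-6) + 2^(-7) + 2^(-8)
    = 0.5 + 0.125 + 0.015625 + 0.015625 + 0.0078125 + 0.00390625
    = 171/256 = 0.66796875
Since 0.66796875 <= 1, Kraft's inequality IS satisfied.
A prefix code with these lengths CAN exist.

Kraft sum = 0.66796875. Satisfied.


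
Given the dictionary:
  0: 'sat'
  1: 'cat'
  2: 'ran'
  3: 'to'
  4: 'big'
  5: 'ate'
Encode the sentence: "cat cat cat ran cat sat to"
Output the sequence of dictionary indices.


Look up each word in the dictionary:
  'cat' -> 1
  'cat' -> 1
  'cat' -> 1
  'ran' -> 2
  'cat' -> 1
  'sat' -> 0
  'to' -> 3

Encoded: [1, 1, 1, 2, 1, 0, 3]


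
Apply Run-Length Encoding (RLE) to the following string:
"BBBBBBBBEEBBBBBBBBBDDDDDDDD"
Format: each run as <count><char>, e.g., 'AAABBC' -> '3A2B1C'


Scanning runs left to right:
  i=0: run of 'B' x 8 -> '8B'
  i=8: run of 'E' x 2 -> '2E'
  i=10: run of 'B' x 9 -> '9B'
  i=19: run of 'D' x 8 -> '8D'

RLE = 8B2E9B8D


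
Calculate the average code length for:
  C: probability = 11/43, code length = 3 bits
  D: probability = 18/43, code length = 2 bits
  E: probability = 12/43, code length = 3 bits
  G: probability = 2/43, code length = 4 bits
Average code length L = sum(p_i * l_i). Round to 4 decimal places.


Weighted contributions p_i * l_i:
  C: (11/43) * 3 = 33/43
  D: (18/43) * 2 = 36/43
  E: (12/43) * 3 = 36/43
  G: (2/43) * 4 = 8/43
Sum = (33 + 36 + 36 + 8)/43 = 113/43

L = 113/43 = 2.6279 bits/symbol


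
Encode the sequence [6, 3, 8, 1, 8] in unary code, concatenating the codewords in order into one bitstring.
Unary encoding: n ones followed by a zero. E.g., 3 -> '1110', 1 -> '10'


Encode each number as n ones followed by a terminating 0:
  6 -> 1111110 (7 bits)
  3 -> 1110 (4 bits)
  8 -> 111111110 (9 bits)
  1 -> 10 (2 bits)
  8 -> 111111110 (9 bits)
Total length = 7 + 4 + 9 + 2 + 9 = 31 bits.

Unary([6, 3, 8, 1, 8]) = 1111110111011111111010111111110 (31 bits)


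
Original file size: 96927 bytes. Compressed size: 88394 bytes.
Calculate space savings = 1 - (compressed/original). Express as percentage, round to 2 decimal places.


ratio = compressed/original = 88394/96927 = 0.911965
savings = 1 - ratio = 1 - 0.911965 = 0.088035
as a percentage: 0.088035 * 100 = 8.8%

Space savings = 1 - 88394/96927 = 8.8%
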